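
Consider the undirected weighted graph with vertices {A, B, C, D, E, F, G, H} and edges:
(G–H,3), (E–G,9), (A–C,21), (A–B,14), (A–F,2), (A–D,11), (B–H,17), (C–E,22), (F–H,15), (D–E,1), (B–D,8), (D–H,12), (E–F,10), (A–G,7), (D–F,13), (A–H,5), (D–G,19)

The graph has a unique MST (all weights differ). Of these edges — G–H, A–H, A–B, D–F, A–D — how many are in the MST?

2

Kruskal's algorithm — process edges by increasing weight (ties by edge label):
D–E (1): add — endpoints in different components.
A–F (2): add — endpoints in different components.
G–H (3): add — endpoints in different components.
A–H (5): add — endpoints in different components.
A–G (7): skip — A and G already connected.
B–D (8): add — endpoints in different components.
E–G (9): add — endpoints in different components.
E–F (10): skip — E and F already connected.
A–D (11): skip — A and D already connected.
D–H (12): skip — D and H already connected.
D–F (13): skip — D and F already connected.
A–B (14): skip — A and B already connected.
F–H (15): skip — F and H already connected.
B–H (17): skip — B and H already connected.
D–G (19): skip — D and G already connected.
A–C (21): add — endpoints in different components.
MST edge set: {D–E, A–F, G–H, A–H, B–D, E–G, A–C}.
Of the listed edges, {G–H, A–H} are in the MST → 2.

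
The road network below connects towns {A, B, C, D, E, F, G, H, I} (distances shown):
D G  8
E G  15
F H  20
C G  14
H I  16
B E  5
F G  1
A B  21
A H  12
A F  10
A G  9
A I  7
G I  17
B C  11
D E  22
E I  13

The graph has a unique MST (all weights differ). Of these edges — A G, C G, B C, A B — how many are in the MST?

Sort edges by weight, then run Kruskal:
F G (1): add — endpoints in different components.
B E (5): add — endpoints in different components.
A I (7): add — endpoints in different components.
D G (8): add — endpoints in different components.
A G (9): add — endpoints in different components.
A F (10): skip — A and F already connected.
B C (11): add — endpoints in different components.
A H (12): add — endpoints in different components.
E I (13): add — endpoints in different components.
MST edge set: {F G, B E, A I, D G, A G, B C, A H, E I}.
Of the listed edges, {A G, B C} are in the MST → 2.

2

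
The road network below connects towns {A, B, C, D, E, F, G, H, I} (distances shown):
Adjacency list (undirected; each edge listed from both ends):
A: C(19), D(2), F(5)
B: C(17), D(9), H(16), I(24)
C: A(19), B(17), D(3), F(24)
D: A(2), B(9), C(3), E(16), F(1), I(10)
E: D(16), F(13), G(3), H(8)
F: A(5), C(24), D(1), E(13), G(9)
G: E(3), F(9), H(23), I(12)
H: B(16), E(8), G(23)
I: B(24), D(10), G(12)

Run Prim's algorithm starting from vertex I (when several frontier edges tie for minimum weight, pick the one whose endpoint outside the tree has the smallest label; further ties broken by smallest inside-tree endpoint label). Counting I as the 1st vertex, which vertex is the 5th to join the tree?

C

Prim, starting at I.
Step 1: cheapest edge leaving the tree is D–I (10); add D.
Step 2: cheapest edge leaving the tree is D–F (1); add F.
Step 3: cheapest edge leaving the tree is A–D (2); add A.
Step 4: cheapest edge leaving the tree is C–D (3); add C.
Step 5: cheapest edge leaving the tree is B–D (9); add B.
Step 6: cheapest edge leaving the tree is F–G (9); add G.
Step 7: cheapest edge leaving the tree is E–G (3); add E.
Step 8: cheapest edge leaving the tree is E–H (8); add H.
Vertex order: I, D, F, A, C, B, G, E, H. The 5th vertex is C.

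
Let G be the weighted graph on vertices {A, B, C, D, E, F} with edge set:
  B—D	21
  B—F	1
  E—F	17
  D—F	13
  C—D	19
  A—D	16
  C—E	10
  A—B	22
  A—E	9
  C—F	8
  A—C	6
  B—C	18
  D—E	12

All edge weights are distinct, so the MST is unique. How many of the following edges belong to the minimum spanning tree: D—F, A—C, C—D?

Sort edges by weight, then run Kruskal:
B—F (1): add. Components now {A} {B,F} {C} {D} {E}
A—C (6): add. Components now {A,C} {B,F} {D} {E}
C—F (8): add. Components now {A,B,C,F} {D} {E}
A—E (9): add. Components now {A,B,C,E,F} {D}
C—E (10): skip — C and E already connected.
D—E (12): add. Components now {A,B,C,D,E,F}
MST edge set: {B—F, A—C, C—F, A—E, D—E}.
Of the listed edges, {A—C} are in the MST → 1.

1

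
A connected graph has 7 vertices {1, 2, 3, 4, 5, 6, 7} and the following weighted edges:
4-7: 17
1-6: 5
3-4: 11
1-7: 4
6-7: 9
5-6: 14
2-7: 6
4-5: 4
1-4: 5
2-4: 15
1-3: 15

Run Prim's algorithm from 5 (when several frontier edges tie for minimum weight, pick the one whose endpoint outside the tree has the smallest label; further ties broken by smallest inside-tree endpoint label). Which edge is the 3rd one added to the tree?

1-7

Prim, starting at 5.
Step 1: cheapest edge leaving the tree is 4-5 (4); add 4.
Step 2: cheapest edge leaving the tree is 1-4 (5); add 1.
Step 3: cheapest edge leaving the tree is 1-7 (4); add 7.
Step 4: cheapest edge leaving the tree is 1-6 (5); add 6.
Step 5: cheapest edge leaving the tree is 2-7 (6); add 2.
Step 6: cheapest edge leaving the tree is 3-4 (11); add 3.
The 3rd edge added is 1-7.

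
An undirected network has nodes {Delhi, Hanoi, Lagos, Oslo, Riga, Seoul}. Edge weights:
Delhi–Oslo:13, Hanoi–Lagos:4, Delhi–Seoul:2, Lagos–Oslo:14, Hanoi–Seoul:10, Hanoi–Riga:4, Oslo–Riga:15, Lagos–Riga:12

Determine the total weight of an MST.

33

Prim, starting at Hanoi.
Step 1: cheapest edge leaving the tree is Hanoi–Lagos (4); add Lagos.
Step 2: cheapest edge leaving the tree is Hanoi–Riga (4); add Riga.
Step 3: cheapest edge leaving the tree is Hanoi–Seoul (10); add Seoul.
Step 4: cheapest edge leaving the tree is Delhi–Seoul (2); add Delhi.
Step 5: cheapest edge leaving the tree is Delhi–Oslo (13); add Oslo.
MST edges: Hanoi–Lagos, Hanoi–Riga, Hanoi–Seoul, Delhi–Seoul, Delhi–Oslo; total weight 4+4+10+2+13 = 33.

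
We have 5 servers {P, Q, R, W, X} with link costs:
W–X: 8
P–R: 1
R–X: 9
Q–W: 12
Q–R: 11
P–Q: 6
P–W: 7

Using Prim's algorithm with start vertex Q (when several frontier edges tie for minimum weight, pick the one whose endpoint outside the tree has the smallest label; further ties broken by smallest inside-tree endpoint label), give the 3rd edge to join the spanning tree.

P-W

Grow the tree from Q using Prim:
Step 1: frontier [P–Q 6, Q–R 11, Q–W 12] → take P–Q (6); add P.
Step 2: frontier [P–R 1, P–W 7, Q–R 11, Q–W 12] → take P–R (1); add R.
Step 3: frontier [P–W 7, Q–W 12, R–X 9] → take P–W (7); add W.
Step 4: frontier [R–X 9, W–X 8] → take W–X (8); add X.
The 3rd edge added is P–W.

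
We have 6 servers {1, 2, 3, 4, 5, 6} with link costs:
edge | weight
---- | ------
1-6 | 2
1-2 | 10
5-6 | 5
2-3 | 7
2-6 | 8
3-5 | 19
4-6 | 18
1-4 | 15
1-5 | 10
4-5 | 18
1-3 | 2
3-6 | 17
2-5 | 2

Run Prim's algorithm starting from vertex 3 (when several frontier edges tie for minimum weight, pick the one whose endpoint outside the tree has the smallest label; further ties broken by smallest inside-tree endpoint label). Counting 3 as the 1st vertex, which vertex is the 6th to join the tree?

4

Prim, starting at 3.
Step 1: frontier [1-3 2, 2-3 7, 3-6 17, 3-5 19] → take 1-3 (2); add 1.
Step 2: frontier [1-6 2, 1-2 10, 1-5 10, 1-4 15, 2-3 7, 3-6 17, 3-5 19] → take 1-6 (2); add 6.
Step 3: frontier [1-2 10, 1-5 10, 1-4 15, 2-3 7, 3-5 19, 5-6 5, 2-6 8, 4-6 18] → take 5-6 (5); add 5.
Step 4: frontier [1-2 10, 1-4 15, 2-3 7, 2-5 2, 4-5 18, 2-6 8, 4-6 18] → take 2-5 (2); add 2.
Step 5: frontier [1-4 15, 4-5 18, 4-6 18] → take 1-4 (15); add 4.
Vertex order: 3, 1, 6, 5, 2, 4. The 6th vertex is 4.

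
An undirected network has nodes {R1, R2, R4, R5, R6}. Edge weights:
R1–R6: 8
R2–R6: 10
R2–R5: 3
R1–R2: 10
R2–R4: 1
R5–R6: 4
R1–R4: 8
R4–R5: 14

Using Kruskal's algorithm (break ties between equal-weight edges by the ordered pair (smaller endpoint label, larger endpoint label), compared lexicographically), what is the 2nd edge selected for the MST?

Kruskal: consider edges lightest-first.
R2–R4 (1): add. Components now {R6} {R2,R4} {R1} {R5}
R2–R5 (3): add. Components now {R6} {R2,R4,R5} {R1}
R5–R6 (4): add. Components now {R2,R4,R5,R6} {R1}
R1–R4 (8): add. Components now {R1,R2,R4,R5,R6}
The 2nd edge added is R2–R5.

R2-R5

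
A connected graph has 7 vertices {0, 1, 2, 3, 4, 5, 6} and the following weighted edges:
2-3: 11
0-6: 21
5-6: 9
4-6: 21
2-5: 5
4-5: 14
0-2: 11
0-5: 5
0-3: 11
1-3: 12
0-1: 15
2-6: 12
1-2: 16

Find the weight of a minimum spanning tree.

56

Kruskal's algorithm — process edges by increasing weight (ties by edge label):
0-5 (5): add — endpoints in different components.
2-5 (5): add — endpoints in different components.
5-6 (9): add — endpoints in different components.
0-2 (11): skip — 0 and 2 already connected.
0-3 (11): add — endpoints in different components.
2-3 (11): skip — 2 and 3 already connected.
1-3 (12): add — endpoints in different components.
2-6 (12): skip — 2 and 6 already connected.
4-5 (14): add — endpoints in different components.
MST edges: 0-5, 2-5, 5-6, 0-3, 1-3, 4-5; total weight 5+5+9+11+12+14 = 56.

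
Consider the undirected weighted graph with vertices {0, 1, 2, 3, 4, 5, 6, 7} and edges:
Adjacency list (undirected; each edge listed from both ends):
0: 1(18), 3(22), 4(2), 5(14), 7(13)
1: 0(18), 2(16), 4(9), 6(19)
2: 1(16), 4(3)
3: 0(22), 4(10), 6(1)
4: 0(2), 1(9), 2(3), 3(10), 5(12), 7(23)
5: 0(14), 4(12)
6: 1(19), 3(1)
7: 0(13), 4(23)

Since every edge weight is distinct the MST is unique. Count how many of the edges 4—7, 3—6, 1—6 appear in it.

1

Kruskal: consider edges lightest-first.
3—6 (1): add — endpoints in different components.
0—4 (2): add — endpoints in different components.
2—4 (3): add — endpoints in different components.
1—4 (9): add — endpoints in different components.
3—4 (10): add — endpoints in different components.
4—5 (12): add — endpoints in different components.
0—7 (13): add — endpoints in different components.
MST edge set: {3—6, 0—4, 2—4, 1—4, 3—4, 4—5, 0—7}.
Of the listed edges, {3—6} are in the MST → 1.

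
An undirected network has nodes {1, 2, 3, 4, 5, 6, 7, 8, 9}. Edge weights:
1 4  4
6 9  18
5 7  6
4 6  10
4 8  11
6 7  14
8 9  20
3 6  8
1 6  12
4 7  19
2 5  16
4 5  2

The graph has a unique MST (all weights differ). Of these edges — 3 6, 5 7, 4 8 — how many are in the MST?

Kruskal's algorithm — process edges by increasing weight (ties by edge label):
4 5 (2): add — endpoints in different components.
1 4 (4): add — endpoints in different components.
5 7 (6): add — endpoints in different components.
3 6 (8): add — endpoints in different components.
4 6 (10): add — endpoints in different components.
4 8 (11): add — endpoints in different components.
1 6 (12): skip — 1 and 6 already connected.
6 7 (14): skip — 6 and 7 already connected.
2 5 (16): add — endpoints in different components.
6 9 (18): add — endpoints in different components.
MST edge set: {4 5, 1 4, 5 7, 3 6, 4 6, 4 8, 2 5, 6 9}.
Of the listed edges, {3 6, 5 7, 4 8} are in the MST → 3.

3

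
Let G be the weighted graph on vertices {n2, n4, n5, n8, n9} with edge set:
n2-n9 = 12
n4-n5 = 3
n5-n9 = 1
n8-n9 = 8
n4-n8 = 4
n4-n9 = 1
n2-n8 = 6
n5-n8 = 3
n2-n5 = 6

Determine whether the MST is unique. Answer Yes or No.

No

Kruskal's algorithm — process edges by increasing weight (ties by edge label):
n4-n9 (1): add — endpoints in different components.
n5-n9 (1): add — endpoints in different components.
n4-n5 (3): skip — n4 and n5 already connected.
n5-n8 (3): add — endpoints in different components.
n4-n8 (4): skip — n8 and n4 already connected.
n2-n5 (6): add — endpoints in different components.
Non-tree edge n2-n8 has weight 6, equal to the heaviest edge on its tree cycle — swapping gives another MST of the same weight. Not unique.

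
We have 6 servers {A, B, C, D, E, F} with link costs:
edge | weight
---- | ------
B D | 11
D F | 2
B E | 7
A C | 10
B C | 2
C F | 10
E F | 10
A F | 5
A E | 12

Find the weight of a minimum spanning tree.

Prim, starting at F.
Step 1: frontier [D F 2, A F 5, C F 10, E F 10] → take D F (2); add D.
Step 2: frontier [B D 11, A F 5, C F 10, E F 10] → take A F (5); add A.
Step 3: frontier [A C 10, A E 12, B D 11, C F 10, E F 10] → take A C (10); add C.
Step 4: frontier [A E 12, B C 2, B D 11, E F 10] → take B C (2); add B.
Step 5: frontier [A E 12, B E 7, E F 10] → take B E (7); add E.
MST edges: D F, A F, A C, B C, B E; total weight 2+5+10+2+7 = 26.

26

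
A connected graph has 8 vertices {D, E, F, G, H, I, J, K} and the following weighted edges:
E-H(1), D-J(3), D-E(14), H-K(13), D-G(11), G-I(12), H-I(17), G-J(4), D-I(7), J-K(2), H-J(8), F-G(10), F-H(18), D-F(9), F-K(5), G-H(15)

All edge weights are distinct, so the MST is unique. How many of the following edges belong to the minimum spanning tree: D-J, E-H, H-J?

Kruskal: consider edges lightest-first.
E-H (1): add — endpoints in different components.
J-K (2): add — endpoints in different components.
D-J (3): add — endpoints in different components.
G-J (4): add — endpoints in different components.
F-K (5): add — endpoints in different components.
D-I (7): add — endpoints in different components.
H-J (8): add — endpoints in different components.
MST edge set: {E-H, J-K, D-J, G-J, F-K, D-I, H-J}.
Of the listed edges, {D-J, E-H, H-J} are in the MST → 3.

3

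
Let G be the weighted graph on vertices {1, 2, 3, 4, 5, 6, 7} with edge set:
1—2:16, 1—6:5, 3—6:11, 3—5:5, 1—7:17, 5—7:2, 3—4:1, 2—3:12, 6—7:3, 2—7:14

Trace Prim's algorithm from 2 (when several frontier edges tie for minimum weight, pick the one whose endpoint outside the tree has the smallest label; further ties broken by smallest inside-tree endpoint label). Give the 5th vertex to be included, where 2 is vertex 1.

Grow the tree from 2 using Prim:
Step 1: cheapest edge leaving the tree is 2—3 (12); add 3.
Step 2: cheapest edge leaving the tree is 3—4 (1); add 4.
Step 3: cheapest edge leaving the tree is 3—5 (5); add 5.
Step 4: cheapest edge leaving the tree is 5—7 (2); add 7.
Step 5: cheapest edge leaving the tree is 6—7 (3); add 6.
Step 6: cheapest edge leaving the tree is 1—6 (5); add 1.
Vertex order: 2, 3, 4, 5, 7, 6, 1. The 5th vertex is 7.

7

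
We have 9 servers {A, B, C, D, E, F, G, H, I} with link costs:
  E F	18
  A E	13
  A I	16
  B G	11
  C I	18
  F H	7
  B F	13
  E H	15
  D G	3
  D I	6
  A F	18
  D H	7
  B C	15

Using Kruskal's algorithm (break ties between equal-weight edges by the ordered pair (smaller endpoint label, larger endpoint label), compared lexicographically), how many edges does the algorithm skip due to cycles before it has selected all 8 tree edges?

1

Kruskal's algorithm — process edges by increasing weight (ties by edge label):
D G (3): add — endpoints in different components.
D I (6): add — endpoints in different components.
D H (7): add — endpoints in different components.
F H (7): add — endpoints in different components.
B G (11): add — endpoints in different components.
A E (13): add — endpoints in different components.
B F (13): skip — B and F already connected.
B C (15): add — endpoints in different components.
E H (15): add — endpoints in different components.
Edges rejected before the tree was complete: 1.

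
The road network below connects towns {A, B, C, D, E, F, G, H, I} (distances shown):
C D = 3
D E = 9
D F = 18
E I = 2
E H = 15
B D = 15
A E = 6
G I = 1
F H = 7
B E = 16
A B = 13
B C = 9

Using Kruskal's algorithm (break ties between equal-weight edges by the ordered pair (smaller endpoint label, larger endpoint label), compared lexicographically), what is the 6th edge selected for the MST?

Sort edges by weight, then run Kruskal:
G I (1): add — endpoints in different components.
E I (2): add — endpoints in different components.
C D (3): add — endpoints in different components.
A E (6): add — endpoints in different components.
F H (7): add — endpoints in different components.
B C (9): add — endpoints in different components.
D E (9): add — endpoints in different components.
A B (13): skip — A and B already connected.
B D (15): skip — B and D already connected.
E H (15): add — endpoints in different components.
The 6th edge added is B C.

B-C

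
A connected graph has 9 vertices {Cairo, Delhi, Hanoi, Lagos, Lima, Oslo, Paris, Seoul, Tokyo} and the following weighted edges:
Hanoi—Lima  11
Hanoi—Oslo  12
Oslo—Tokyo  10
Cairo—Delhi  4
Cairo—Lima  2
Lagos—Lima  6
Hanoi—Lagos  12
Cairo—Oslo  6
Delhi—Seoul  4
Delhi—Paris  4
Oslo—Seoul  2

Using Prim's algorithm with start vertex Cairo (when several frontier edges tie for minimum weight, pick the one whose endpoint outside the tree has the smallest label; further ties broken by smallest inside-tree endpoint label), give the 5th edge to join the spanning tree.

Prim, starting at Cairo.
Step 1: cheapest edge leaving the tree is Cairo—Lima (2); add Lima.
Step 2: cheapest edge leaving the tree is Cairo—Delhi (4); add Delhi.
Step 3: cheapest edge leaving the tree is Delhi—Paris (4); add Paris.
Step 4: cheapest edge leaving the tree is Delhi—Seoul (4); add Seoul.
Step 5: cheapest edge leaving the tree is Oslo—Seoul (2); add Oslo.
Step 6: cheapest edge leaving the tree is Lagos—Lima (6); add Lagos.
Step 7: cheapest edge leaving the tree is Oslo—Tokyo (10); add Tokyo.
Step 8: cheapest edge leaving the tree is Hanoi—Lima (11); add Hanoi.
The 5th edge added is Oslo—Seoul.

Oslo-Seoul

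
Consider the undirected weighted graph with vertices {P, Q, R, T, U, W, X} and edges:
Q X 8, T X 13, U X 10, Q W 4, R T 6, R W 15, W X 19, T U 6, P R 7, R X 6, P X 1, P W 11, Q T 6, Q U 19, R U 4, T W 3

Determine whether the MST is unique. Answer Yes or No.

Kruskal's algorithm — process edges by increasing weight (ties by edge label):
P X (1): add — endpoints in different components.
T W (3): add — endpoints in different components.
Q W (4): add — endpoints in different components.
R U (4): add — endpoints in different components.
Q T (6): skip — T and Q already connected.
R T (6): add — endpoints in different components.
R X (6): add — endpoints in different components.
Non-tree edge T U has weight 6, equal to the heaviest edge on its tree cycle — swapping gives another MST of the same weight. Not unique.

No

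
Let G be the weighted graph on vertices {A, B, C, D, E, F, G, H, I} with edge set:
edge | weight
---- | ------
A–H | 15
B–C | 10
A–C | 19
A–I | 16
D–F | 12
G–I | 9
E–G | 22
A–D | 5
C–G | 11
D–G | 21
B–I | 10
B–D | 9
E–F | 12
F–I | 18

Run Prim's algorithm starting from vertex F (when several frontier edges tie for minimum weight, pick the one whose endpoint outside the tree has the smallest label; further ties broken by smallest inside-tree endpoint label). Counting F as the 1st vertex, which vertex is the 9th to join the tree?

H

Prim, starting at F.
Step 1: cheapest edge leaving the tree is D–F (12); add D.
Step 2: cheapest edge leaving the tree is A–D (5); add A.
Step 3: cheapest edge leaving the tree is B–D (9); add B.
Step 4: cheapest edge leaving the tree is B–C (10); add C.
Step 5: cheapest edge leaving the tree is B–I (10); add I.
Step 6: cheapest edge leaving the tree is G–I (9); add G.
Step 7: cheapest edge leaving the tree is E–F (12); add E.
Step 8: cheapest edge leaving the tree is A–H (15); add H.
Vertex order: F, D, A, B, C, I, G, E, H. The 9th vertex is H.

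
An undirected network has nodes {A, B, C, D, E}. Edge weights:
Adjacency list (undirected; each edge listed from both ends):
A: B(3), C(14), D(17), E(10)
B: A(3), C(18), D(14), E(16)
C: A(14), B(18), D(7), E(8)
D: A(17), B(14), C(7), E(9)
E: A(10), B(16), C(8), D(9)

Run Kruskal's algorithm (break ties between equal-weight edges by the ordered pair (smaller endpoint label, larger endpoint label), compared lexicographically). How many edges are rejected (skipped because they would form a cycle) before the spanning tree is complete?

Kruskal: consider edges lightest-first.
A–B (3): add — endpoints in different components.
C–D (7): add — endpoints in different components.
C–E (8): add — endpoints in different components.
D–E (9): skip — D and E already connected.
A–E (10): add — endpoints in different components.
Edges rejected before the tree was complete: 1.

1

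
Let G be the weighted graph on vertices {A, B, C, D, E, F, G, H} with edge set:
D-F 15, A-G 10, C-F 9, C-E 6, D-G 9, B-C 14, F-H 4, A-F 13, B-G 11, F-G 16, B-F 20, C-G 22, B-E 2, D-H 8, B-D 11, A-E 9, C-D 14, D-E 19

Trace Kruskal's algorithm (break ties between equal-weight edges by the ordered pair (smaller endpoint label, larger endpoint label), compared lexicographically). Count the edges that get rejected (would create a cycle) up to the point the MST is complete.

0

Sort edges by weight, then run Kruskal:
B-E (2): add — endpoints in different components.
F-H (4): add — endpoints in different components.
C-E (6): add — endpoints in different components.
D-H (8): add — endpoints in different components.
A-E (9): add — endpoints in different components.
C-F (9): add — endpoints in different components.
D-G (9): add — endpoints in different components.
Edges rejected before the tree was complete: 0.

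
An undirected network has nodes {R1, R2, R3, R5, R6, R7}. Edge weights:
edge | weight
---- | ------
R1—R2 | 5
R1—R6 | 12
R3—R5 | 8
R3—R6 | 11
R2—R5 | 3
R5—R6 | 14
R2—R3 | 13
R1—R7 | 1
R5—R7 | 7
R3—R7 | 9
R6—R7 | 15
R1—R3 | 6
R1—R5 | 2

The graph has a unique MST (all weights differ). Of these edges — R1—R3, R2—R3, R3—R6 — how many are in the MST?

2

Kruskal: consider edges lightest-first.
R1—R7 (1): add. Components now {R2} {R6} {R3} {R1,R7} {R5}
R1—R5 (2): add. Components now {R2} {R6} {R3} {R1,R5,R7}
R2—R5 (3): add. Components now {R1,R2,R5,R7} {R6} {R3}
R1—R2 (5): skip — R2 and R1 already connected.
R1—R3 (6): add. Components now {R1,R2,R3,R5,R7} {R6}
R5—R7 (7): skip — R5 and R7 already connected.
R3—R5 (8): skip — R3 and R5 already connected.
R3—R7 (9): skip — R3 and R7 already connected.
R3—R6 (11): add. Components now {R1,R2,R3,R5,R6,R7}
MST edge set: {R1—R7, R1—R5, R2—R5, R1—R3, R3—R6}.
Of the listed edges, {R1—R3, R3—R6} are in the MST → 2.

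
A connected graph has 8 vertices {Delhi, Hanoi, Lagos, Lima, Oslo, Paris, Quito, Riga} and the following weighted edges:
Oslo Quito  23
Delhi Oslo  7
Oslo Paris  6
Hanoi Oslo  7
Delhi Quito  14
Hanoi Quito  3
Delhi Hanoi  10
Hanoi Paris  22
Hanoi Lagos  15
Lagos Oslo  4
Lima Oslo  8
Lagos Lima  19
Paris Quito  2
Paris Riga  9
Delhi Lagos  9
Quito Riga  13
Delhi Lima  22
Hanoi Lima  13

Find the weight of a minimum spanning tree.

Prim's algorithm from Lagos:
Step 1: cheapest edge leaving the tree is Lagos Oslo (4); add Oslo.
Step 2: cheapest edge leaving the tree is Oslo Paris (6); add Paris.
Step 3: cheapest edge leaving the tree is Paris Quito (2); add Quito.
Step 4: cheapest edge leaving the tree is Hanoi Quito (3); add Hanoi.
Step 5: cheapest edge leaving the tree is Delhi Oslo (7); add Delhi.
Step 6: cheapest edge leaving the tree is Lima Oslo (8); add Lima.
Step 7: cheapest edge leaving the tree is Paris Riga (9); add Riga.
MST edges: Lagos Oslo, Oslo Paris, Paris Quito, Hanoi Quito, Delhi Oslo, Lima Oslo, Paris Riga; total weight 4+6+2+3+7+8+9 = 39.

39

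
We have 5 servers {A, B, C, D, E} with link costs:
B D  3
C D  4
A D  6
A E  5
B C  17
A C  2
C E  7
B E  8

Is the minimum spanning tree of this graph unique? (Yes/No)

Kruskal's algorithm — process edges by increasing weight (ties by edge label):
A C (2): add — endpoints in different components.
B D (3): add — endpoints in different components.
C D (4): add — endpoints in different components.
A E (5): add — endpoints in different components.
Every non-tree edge has weight strictly greater than the heaviest edge on the tree path between its endpoints, so the MST is unique.

Yes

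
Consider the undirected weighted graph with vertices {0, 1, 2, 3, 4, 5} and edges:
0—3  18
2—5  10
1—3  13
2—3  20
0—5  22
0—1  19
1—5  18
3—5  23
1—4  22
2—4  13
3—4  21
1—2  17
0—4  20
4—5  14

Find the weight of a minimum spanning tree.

Kruskal: consider edges lightest-first.
2—5 (10): add. Components now {0} {1} {2,5} {3} {4}
1—3 (13): add. Components now {0} {1,3} {2,5} {4}
2—4 (13): add. Components now {0} {1,3} {2,4,5}
4—5 (14): skip — 4 and 5 already connected.
1—2 (17): add. Components now {0} {1,2,3,4,5}
0—3 (18): add. Components now {0,1,2,3,4,5}
MST edges: 2—5, 1—3, 2—4, 1—2, 0—3; total weight 10+13+13+17+18 = 71.

71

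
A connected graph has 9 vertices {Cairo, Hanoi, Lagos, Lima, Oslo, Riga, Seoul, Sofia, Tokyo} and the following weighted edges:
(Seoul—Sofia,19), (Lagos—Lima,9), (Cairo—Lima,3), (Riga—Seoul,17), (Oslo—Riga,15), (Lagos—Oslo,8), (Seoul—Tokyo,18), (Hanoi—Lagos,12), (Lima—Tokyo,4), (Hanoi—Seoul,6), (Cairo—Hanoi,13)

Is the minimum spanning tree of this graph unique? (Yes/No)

Sort edges by weight, then run Kruskal:
Cairo—Lima (3): add — endpoints in different components.
Lima—Tokyo (4): add — endpoints in different components.
Hanoi—Seoul (6): add — endpoints in different components.
Lagos—Oslo (8): add — endpoints in different components.
Lagos—Lima (9): add — endpoints in different components.
Hanoi—Lagos (12): add — endpoints in different components.
Cairo—Hanoi (13): skip — Hanoi and Cairo already connected.
Oslo—Riga (15): add — endpoints in different components.
Riga—Seoul (17): skip — Seoul and Riga already connected.
Seoul—Tokyo (18): skip — Tokyo and Seoul already connected.
Seoul—Sofia (19): add — endpoints in different components.
Every non-tree edge has weight strictly greater than the heaviest edge on the tree path between its endpoints, so the MST is unique.

Yes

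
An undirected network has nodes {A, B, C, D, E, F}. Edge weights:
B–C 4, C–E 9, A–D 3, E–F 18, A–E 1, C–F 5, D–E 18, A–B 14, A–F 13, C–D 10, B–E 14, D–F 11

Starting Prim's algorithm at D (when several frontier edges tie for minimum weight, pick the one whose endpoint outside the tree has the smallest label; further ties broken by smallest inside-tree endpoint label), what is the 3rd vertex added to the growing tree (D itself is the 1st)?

E

Prim's algorithm from D:
Step 1: frontier [A–D 3, C–D 10, D–F 11, D–E 18] → take A–D (3); add A.
Step 2: frontier [A–E 1, A–F 13, A–B 14, C–D 10, D–F 11, D–E 18] → take A–E (1); add E.
Step 3: frontier [A–F 13, A–B 14, C–D 10, D–F 11, C–E 9, B–E 14, E–F 18] → take C–E (9); add C.
Step 4: frontier [A–F 13, A–B 14, B–C 4, C–F 5, D–F 11, B–E 14, E–F 18] → take B–C (4); add B.
Step 5: frontier [A–F 13, C–F 5, D–F 11, E–F 18] → take C–F (5); add F.
Vertex order: D, A, E, C, B, F. The 3rd vertex is E.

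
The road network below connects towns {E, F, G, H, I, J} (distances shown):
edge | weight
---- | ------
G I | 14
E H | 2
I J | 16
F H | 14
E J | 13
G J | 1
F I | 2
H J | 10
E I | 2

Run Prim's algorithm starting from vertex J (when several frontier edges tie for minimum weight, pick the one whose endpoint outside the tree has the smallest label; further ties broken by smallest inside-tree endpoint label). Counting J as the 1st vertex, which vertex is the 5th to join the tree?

Prim, starting at J.
Step 1: frontier [G J 1, H J 10, E J 13, I J 16] → take G J (1); add G.
Step 2: frontier [G I 14, H J 10, E J 13, I J 16] → take H J (10); add H.
Step 3: frontier [G I 14, E H 2, F H 14, E J 13, I J 16] → take E H (2); add E.
Step 4: frontier [E I 2, G I 14, F H 14, I J 16] → take E I (2); add I.
Step 5: frontier [F H 14, F I 2] → take F I (2); add F.
Vertex order: J, G, H, E, I, F. The 5th vertex is I.

I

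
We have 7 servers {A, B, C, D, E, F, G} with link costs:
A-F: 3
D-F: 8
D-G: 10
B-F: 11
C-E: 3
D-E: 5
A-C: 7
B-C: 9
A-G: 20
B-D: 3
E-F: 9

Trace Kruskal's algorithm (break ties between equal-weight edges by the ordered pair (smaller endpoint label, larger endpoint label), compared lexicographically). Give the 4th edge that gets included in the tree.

Sort edges by weight, then run Kruskal:
A-F (3): add — endpoints in different components.
B-D (3): add — endpoints in different components.
C-E (3): add — endpoints in different components.
D-E (5): add — endpoints in different components.
A-C (7): add — endpoints in different components.
D-F (8): skip — D and F already connected.
B-C (9): skip — B and C already connected.
E-F (9): skip — E and F already connected.
D-G (10): add — endpoints in different components.
The 4th edge added is D-E.

D-E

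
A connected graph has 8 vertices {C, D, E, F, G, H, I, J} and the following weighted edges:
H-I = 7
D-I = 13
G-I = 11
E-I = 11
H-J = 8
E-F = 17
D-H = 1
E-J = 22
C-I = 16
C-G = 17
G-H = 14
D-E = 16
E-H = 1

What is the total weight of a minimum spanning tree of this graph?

Kruskal's algorithm — process edges by increasing weight (ties by edge label):
D-H (1): add — endpoints in different components.
E-H (1): add — endpoints in different components.
H-I (7): add — endpoints in different components.
H-J (8): add — endpoints in different components.
E-I (11): skip — E and I already connected.
G-I (11): add — endpoints in different components.
D-I (13): skip — D and I already connected.
G-H (14): skip — G and H already connected.
C-I (16): add — endpoints in different components.
D-E (16): skip — D and E already connected.
C-G (17): skip — C and G already connected.
E-F (17): add — endpoints in different components.
MST edges: D-H, E-H, H-I, H-J, G-I, C-I, E-F; total weight 1+1+7+8+11+16+17 = 61.

61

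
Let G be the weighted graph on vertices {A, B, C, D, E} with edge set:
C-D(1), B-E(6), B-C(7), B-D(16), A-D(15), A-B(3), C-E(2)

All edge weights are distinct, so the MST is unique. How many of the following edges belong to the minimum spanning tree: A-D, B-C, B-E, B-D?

1

Kruskal: consider edges lightest-first.
C-D (1): add — endpoints in different components.
C-E (2): add — endpoints in different components.
A-B (3): add — endpoints in different components.
B-E (6): add — endpoints in different components.
MST edge set: {C-D, C-E, A-B, B-E}.
Of the listed edges, {B-E} are in the MST → 1.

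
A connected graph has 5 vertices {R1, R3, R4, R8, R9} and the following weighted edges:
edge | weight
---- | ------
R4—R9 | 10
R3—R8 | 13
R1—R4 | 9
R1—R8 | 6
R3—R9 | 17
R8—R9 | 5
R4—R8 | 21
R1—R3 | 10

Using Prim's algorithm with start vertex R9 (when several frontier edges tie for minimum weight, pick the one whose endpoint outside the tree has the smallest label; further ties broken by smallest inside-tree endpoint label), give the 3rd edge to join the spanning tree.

R1-R4

Grow the tree from R9 using Prim:
Step 1: cheapest edge leaving the tree is R8—R9 (5); add R8.
Step 2: cheapest edge leaving the tree is R1—R8 (6); add R1.
Step 3: cheapest edge leaving the tree is R1—R4 (9); add R4.
Step 4: cheapest edge leaving the tree is R1—R3 (10); add R3.
The 3rd edge added is R1—R4.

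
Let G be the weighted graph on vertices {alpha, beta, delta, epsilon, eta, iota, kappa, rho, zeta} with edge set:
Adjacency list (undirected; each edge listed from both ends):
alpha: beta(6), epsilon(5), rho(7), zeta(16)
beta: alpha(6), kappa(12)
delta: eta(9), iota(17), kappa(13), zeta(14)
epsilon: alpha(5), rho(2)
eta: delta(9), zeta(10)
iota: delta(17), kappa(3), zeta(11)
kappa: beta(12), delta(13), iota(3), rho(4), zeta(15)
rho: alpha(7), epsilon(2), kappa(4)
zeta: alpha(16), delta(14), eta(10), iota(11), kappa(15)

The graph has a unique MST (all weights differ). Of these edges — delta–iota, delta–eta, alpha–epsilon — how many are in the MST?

2

Kruskal's algorithm — process edges by increasing weight (ties by edge label):
epsilon–rho (2): add — endpoints in different components.
iota–kappa (3): add — endpoints in different components.
kappa–rho (4): add — endpoints in different components.
alpha–epsilon (5): add — endpoints in different components.
alpha–beta (6): add — endpoints in different components.
alpha–rho (7): skip — rho and alpha already connected.
delta–eta (9): add — endpoints in different components.
eta–zeta (10): add — endpoints in different components.
iota–zeta (11): add — endpoints in different components.
MST edge set: {epsilon–rho, iota–kappa, kappa–rho, alpha–epsilon, alpha–beta, delta–eta, eta–zeta, iota–zeta}.
Of the listed edges, {delta–eta, alpha–epsilon} are in the MST → 2.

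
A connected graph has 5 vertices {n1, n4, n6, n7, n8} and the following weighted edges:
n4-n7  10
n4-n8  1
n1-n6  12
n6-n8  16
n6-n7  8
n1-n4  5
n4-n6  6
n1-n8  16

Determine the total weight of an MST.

Prim's algorithm from n7:
Step 1: frontier [n6-n7 8, n4-n7 10] → take n6-n7 (8); add n6.
Step 2: frontier [n4-n6 6, n1-n6 12, n6-n8 16, n4-n7 10] → take n4-n6 (6); add n4.
Step 3: frontier [n4-n8 1, n1-n4 5, n1-n6 12, n6-n8 16] → take n4-n8 (1); add n8.
Step 4: frontier [n1-n4 5, n1-n6 12, n1-n8 16] → take n1-n4 (5); add n1.
MST edges: n6-n7, n4-n6, n4-n8, n1-n4; total weight 8+6+1+5 = 20.

20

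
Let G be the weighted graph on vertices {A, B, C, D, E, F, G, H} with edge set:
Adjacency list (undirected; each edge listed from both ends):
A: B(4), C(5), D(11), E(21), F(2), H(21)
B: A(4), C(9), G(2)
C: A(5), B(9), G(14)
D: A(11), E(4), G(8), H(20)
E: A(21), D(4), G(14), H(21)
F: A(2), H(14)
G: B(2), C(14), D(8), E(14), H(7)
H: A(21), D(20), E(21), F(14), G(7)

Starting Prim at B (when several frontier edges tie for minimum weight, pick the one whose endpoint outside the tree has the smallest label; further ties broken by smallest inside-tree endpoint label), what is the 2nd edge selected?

Prim's algorithm from B:
Step 1: cheapest edge leaving the tree is B G (2); add G.
Step 2: cheapest edge leaving the tree is A B (4); add A.
Step 3: cheapest edge leaving the tree is A F (2); add F.
Step 4: cheapest edge leaving the tree is A C (5); add C.
Step 5: cheapest edge leaving the tree is G H (7); add H.
Step 6: cheapest edge leaving the tree is D G (8); add D.
Step 7: cheapest edge leaving the tree is D E (4); add E.
The 2nd edge added is A B.

A-B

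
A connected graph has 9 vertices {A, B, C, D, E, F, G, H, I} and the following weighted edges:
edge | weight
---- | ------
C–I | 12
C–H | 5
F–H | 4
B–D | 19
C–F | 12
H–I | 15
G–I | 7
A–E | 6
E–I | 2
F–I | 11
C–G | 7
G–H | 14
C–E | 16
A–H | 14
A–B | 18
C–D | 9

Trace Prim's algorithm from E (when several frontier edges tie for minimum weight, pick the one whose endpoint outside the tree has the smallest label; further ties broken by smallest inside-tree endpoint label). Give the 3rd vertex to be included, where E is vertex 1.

Grow the tree from E using Prim:
Step 1: cheapest edge leaving the tree is E–I (2); add I.
Step 2: cheapest edge leaving the tree is A–E (6); add A.
Step 3: cheapest edge leaving the tree is G–I (7); add G.
Step 4: cheapest edge leaving the tree is C–G (7); add C.
Step 5: cheapest edge leaving the tree is C–H (5); add H.
Step 6: cheapest edge leaving the tree is F–H (4); add F.
Step 7: cheapest edge leaving the tree is C–D (9); add D.
Step 8: cheapest edge leaving the tree is A–B (18); add B.
Vertex order: E, I, A, G, C, H, F, D, B. The 3rd vertex is A.

A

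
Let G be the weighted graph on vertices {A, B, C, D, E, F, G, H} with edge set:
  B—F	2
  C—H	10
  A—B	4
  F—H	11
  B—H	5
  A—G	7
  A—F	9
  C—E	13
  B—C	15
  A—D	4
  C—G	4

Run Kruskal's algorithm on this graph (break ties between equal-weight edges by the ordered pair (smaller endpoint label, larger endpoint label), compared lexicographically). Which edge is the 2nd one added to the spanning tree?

Sort edges by weight, then run Kruskal:
B—F (2): add — endpoints in different components.
A—B (4): add — endpoints in different components.
A—D (4): add — endpoints in different components.
C—G (4): add — endpoints in different components.
B—H (5): add — endpoints in different components.
A—G (7): add — endpoints in different components.
A—F (9): skip — A and F already connected.
C—H (10): skip — C and H already connected.
F—H (11): skip — F and H already connected.
C—E (13): add — endpoints in different components.
The 2nd edge added is A—B.

A-B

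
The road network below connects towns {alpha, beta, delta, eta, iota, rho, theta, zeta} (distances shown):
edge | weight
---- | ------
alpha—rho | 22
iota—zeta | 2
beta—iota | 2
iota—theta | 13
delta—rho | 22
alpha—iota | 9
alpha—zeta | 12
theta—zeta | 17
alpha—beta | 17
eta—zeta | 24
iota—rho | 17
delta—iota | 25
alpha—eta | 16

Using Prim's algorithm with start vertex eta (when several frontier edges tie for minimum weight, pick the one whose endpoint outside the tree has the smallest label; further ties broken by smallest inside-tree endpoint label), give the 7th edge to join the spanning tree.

delta-rho

Prim's algorithm from eta:
Step 1: frontier [alpha—eta 16, eta—zeta 24] → take alpha—eta (16); add alpha.
Step 2: frontier [alpha—iota 9, alpha—zeta 12, alpha—beta 17, alpha—rho 22, eta—zeta 24] → take alpha—iota (9); add iota.
Step 3: frontier [alpha—zeta 12, alpha—beta 17, alpha—rho 22, eta—zeta 24, beta—iota 2, iota—zeta 2, iota—theta 13, iota—rho 17, delta—iota 25] → take beta—iota (2); add beta.
Step 4: frontier [alpha—zeta 12, alpha—rho 22, eta—zeta 24, iota—zeta 2, iota—theta 13, iota—rho 17, delta—iota 25] → take iota—zeta (2); add zeta.
Step 5: frontier [alpha—rho 22, iota—theta 13, iota—rho 17, delta—iota 25, theta—zeta 17] → take iota—theta (13); add theta.
Step 6: frontier [alpha—rho 22, iota—rho 17, delta—iota 25] → take iota—rho (17); add rho.
Step 7: frontier [delta—iota 25, delta—rho 22] → take delta—rho (22); add delta.
The 7th edge added is delta—rho.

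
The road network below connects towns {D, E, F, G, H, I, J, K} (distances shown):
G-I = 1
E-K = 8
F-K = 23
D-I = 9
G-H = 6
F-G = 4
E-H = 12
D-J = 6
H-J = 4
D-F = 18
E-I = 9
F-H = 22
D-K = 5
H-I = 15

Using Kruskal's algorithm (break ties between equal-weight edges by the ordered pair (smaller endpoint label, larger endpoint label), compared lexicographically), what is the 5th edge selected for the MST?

Kruskal's algorithm — process edges by increasing weight (ties by edge label):
G-I (1): add — endpoints in different components.
F-G (4): add — endpoints in different components.
H-J (4): add — endpoints in different components.
D-K (5): add — endpoints in different components.
D-J (6): add — endpoints in different components.
G-H (6): add — endpoints in different components.
E-K (8): add — endpoints in different components.
The 5th edge added is D-J.

D-J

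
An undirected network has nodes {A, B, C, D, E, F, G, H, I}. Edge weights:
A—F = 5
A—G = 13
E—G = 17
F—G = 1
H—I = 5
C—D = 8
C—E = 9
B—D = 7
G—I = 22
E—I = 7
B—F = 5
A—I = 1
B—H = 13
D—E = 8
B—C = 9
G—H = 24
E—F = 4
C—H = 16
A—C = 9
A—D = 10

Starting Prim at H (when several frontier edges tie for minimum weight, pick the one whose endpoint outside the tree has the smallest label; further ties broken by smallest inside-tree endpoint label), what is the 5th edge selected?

E-F

Grow the tree from H using Prim:
Step 1: cheapest edge leaving the tree is H—I (5); add I.
Step 2: cheapest edge leaving the tree is A—I (1); add A.
Step 3: cheapest edge leaving the tree is A—F (5); add F.
Step 4: cheapest edge leaving the tree is F—G (1); add G.
Step 5: cheapest edge leaving the tree is E—F (4); add E.
Step 6: cheapest edge leaving the tree is B—F (5); add B.
Step 7: cheapest edge leaving the tree is B—D (7); add D.
Step 8: cheapest edge leaving the tree is C—D (8); add C.
The 5th edge added is E—F.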